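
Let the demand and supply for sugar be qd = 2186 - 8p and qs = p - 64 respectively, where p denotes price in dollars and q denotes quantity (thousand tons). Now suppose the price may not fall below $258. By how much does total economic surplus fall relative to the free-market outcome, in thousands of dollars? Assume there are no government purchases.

Setting quantity demanded equal to quantity supplied, 2186 - 8p = p - 64, gives p* = 250 and q* = 186.
The floor of 258 is above the equilibrium price 250, so it binds.
At p = 258: qd = 2186 - 8·258 = 122 and qs = 258 - 64 = 194.
Quantity traded falls to 122. At q = 122 the demand price is (2186 - 122)/8 = 258 and the supply price is 64 + 122 = 186.
Deadweight loss = ½ · (258 - 186) · (186 - 122) = ½ · 72 · 64 = 2304.

2304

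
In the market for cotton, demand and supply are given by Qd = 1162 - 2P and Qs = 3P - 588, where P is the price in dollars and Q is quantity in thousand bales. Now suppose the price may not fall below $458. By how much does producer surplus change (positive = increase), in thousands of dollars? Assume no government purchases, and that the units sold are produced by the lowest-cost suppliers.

18792

Without the control the market clears where 1162 - 2P = 3P - 588, i.e. P* = 350 and Q* = 462.
Because the floor (458) lies above the market-clearing price, it is binding.
At P = 458: Qd = 1162 - 2·458 = 246 and Qs = 3·458 - 588 = 786.
Producer surplus without the control is ½ · (350 - 196) · 462 = 35574.
With the floor, 246 units are sold at 458. The supply price at Q = 246 is 278, so PS = ½ · [(458 - 196) + (458 - 278)] · 246 = 54366.
Change in producer surplus = 54366 - 35574 = 18792.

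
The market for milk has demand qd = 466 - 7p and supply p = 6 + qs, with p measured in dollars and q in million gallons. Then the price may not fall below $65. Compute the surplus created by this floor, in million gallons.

48

Rearranging supply gives qs = p - 6. In a free market, 466 - 7p = p - 6 gives the equilibrium p* = 59, q* = 53.
Because the floor (65) lies above the market-clearing price, it is binding.
At p = 65: qd = 466 - 7·65 = 11 and qs = 65 - 6 = 59.
Surplus = qs - qd = 59 - 11 = 48.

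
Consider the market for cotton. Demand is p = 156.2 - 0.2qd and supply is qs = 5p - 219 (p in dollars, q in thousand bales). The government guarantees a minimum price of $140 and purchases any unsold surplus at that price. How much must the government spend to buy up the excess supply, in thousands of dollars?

Rearranging demand gives qd = 781 - 5p. In a free market, 781 - 5p = 5p - 219 gives the equilibrium p* = 100, q* = 281.
The floor of 140 is above the equilibrium price 100, so it binds.
At p = 140: qd = 781 - 5·140 = 81 and qs = 5·140 - 219 = 481.
Surplus = qs - qd = 400.
Government expenditure = surplus × support price = 400 × 140 = 56000.

56000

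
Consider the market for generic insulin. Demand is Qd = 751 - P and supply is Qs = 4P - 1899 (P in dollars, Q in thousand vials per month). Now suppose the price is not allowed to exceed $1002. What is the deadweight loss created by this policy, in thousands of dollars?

0

Equilibrium: 751 - P = 4P - 1899, so 2650 = 5P and P* = 530, Q* = 221.
The ceiling of 1002 is above the equilibrium price 530, so it is not binding; the market clears at P* = 530, Q* = 221.
Since the control does not bind, no trades are prevented and deadweight loss is zero.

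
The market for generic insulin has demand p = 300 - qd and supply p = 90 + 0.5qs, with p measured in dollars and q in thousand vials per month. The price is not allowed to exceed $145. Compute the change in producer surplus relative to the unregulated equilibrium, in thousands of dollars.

-1875

Rearranging demand gives qd = 300 - p; rearranging supply gives qs = 2p - 180. Setting quantity demanded equal to quantity supplied, 300 - p = 2p - 180, gives p* = 160 and q* = 140.
Because the ceiling (145) lies below the market-clearing price, it is binding.
At p = 145: qd = 300 - 145 = 155 and qs = 2·145 - 180 = 110.
Producer surplus without the control is ½ · (160 - 90) · 140 = 4900.
With the ceiling, producers sell 110 units at 145, so PS = ½ · (145 - 90) · 110 = 3025.
Change in producer surplus = 3025 - 4900 = -1875.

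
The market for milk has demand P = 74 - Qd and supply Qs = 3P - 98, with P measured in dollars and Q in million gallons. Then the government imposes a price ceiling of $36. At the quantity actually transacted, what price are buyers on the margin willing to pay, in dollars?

64

Rearranging demand gives Qd = 74 - P. Setting quantity demanded equal to quantity supplied, 74 - P = 3P - 98, gives P* = 43 and Q* = 31.
Since 36 < 43, the ceiling is binding.
At P = 36: Qd = 74 - 36 = 38 and Qs = 3·36 - 98 = 10.
Only 10 units reach the market. On the demand curve, the marginal buyer's willingness to pay at Q = 10 is (74 - 10) = 64.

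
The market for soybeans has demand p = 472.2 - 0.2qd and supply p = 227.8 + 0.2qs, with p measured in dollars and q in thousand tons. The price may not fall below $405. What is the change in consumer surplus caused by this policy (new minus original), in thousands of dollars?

-26042.5

Rearranging demand gives qd = 2361 - 5p; rearranging supply gives qs = 5p - 1139. Equilibrium: 2361 - 5p = 5p - 1139, so 3500 = 10p and p* = 350, q* = 611.
Because the floor (405) lies above the market-clearing price, it is binding.
At p = 405: qd = 2361 - 5·405 = 336 and qs = 5·405 - 1139 = 886.
Consumer surplus without the control is ½ · (472.2 - 350) · 611 = 37332.1.
With the floor, consumers buy 336 units at 405, so CS = ½ · (472.2 - 405) · 336 = 11289.6.
Change in consumer surplus = 11289.6 - 37332.1 = -26042.5.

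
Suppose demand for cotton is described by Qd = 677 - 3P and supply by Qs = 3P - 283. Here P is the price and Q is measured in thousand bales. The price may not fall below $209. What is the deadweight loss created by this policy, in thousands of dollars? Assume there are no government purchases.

7203

Equilibrium: 677 - 3P = 3P - 283, so 960 = 6P and P* = 160, Q* = 197.
Because the floor (209) lies above the market-clearing price, it is binding.
At P = 209: Qd = 677 - 3·209 = 50 and Qs = 3·209 - 283 = 344.
Quantity traded falls to 50. At Q = 50 the demand price is (677 - 50)/3 = 209 and the supply price is (283 + 50)/3 = 111.
Deadweight loss = ½ · (209 - 111) · (197 - 50) = ½ · 98 · 147 = 7203.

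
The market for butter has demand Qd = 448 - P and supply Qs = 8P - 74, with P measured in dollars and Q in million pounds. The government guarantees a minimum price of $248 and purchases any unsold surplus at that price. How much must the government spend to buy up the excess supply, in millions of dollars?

424080

Equilibrium: 448 - P = 8P - 74, so 522 = 9P and P* = 58, Q* = 390.
Because the floor (248) lies above the market-clearing price, it is binding.
At P = 248: Qd = 448 - 248 = 200 and Qs = 8·248 - 74 = 1910.
Surplus = Qs - Qd = 1710.
Government expenditure = surplus × support price = 1710 × 248 = 424080.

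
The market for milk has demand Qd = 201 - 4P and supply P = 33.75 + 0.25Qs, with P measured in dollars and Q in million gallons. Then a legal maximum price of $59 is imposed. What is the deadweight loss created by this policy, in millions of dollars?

Rearranging supply gives Qs = 4P - 135. Without the control the market clears where 201 - 4P = 4P - 135, i.e. P* = 42 and Q* = 33.
The ceiling of 59 is above the equilibrium price 42, so it is not binding; the market clears at P* = 42, Q* = 33.
Since the control does not bind, no trades are prevented and deadweight loss is zero.

0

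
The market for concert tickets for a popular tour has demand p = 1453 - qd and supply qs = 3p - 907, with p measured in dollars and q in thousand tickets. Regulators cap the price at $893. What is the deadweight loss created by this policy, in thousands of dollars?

0

Rearranging demand gives qd = 1453 - p. Without the control the market clears where 1453 - p = 3p - 907, i.e. p* = 590 and q* = 863.
Since 893 is above p* = 590, the ceiling does not bind and the free-market outcome prevails.
Since the control does not bind, no trades are prevented and deadweight loss is zero.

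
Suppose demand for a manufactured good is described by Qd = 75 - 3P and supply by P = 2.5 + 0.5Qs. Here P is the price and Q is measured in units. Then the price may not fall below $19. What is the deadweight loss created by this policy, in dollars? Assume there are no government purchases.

Rearranging supply gives Qs = 2P - 5. Setting quantity demanded equal to quantity supplied, 75 - 3P = 2P - 5, gives P* = 16 and Q* = 27.
Since 19 > 16, the floor is binding.
At P = 19: Qd = 75 - 3·19 = 18 and Qs = 2·19 - 5 = 33.
Quantity traded falls to 18. At Q = 18 the demand price is (75 - 18)/3 = 19 and the supply price is (5 + 18)/2 = 11.5.
Deadweight loss = ½ · (19 - 11.5) · (27 - 18) = ½ · 7.5 · 9 = 33.75.

33.75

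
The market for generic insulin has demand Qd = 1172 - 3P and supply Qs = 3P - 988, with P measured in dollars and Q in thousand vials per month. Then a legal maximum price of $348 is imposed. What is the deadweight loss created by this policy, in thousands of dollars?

432

In a free market, 1172 - 3P = 3P - 988 gives the equilibrium P* = 360, Q* = 92.
Since 348 < 360, the ceiling is binding.
At P = 348: Qd = 1172 - 3·348 = 128 and Qs = 3·348 - 988 = 56.
Quantity traded falls to 56. At Q = 56 the demand price is (1172 - 56)/3 = 372 and the supply price is (988 + 56)/3 = 348.
Deadweight loss = ½ · (372 - 348) · (92 - 56) = ½ · 24 · 36 = 432.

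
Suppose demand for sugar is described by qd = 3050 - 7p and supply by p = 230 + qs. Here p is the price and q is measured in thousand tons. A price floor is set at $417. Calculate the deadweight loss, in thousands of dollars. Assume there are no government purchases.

Rearranging supply gives qs = p - 230. Equilibrium: 3050 - 7p = p - 230, so 3280 = 8p and p* = 410, q* = 180.
Since 417 > 410, the floor is binding.
At p = 417: qd = 3050 - 7·417 = 131 and qs = 417 - 230 = 187.
Quantity traded falls to 131. At q = 131 the demand price is (3050 - 131)/7 = 417 and the supply price is 230 + 131 = 361.
Deadweight loss = ½ · (417 - 361) · (180 - 131) = ½ · 56 · 49 = 1372.

1372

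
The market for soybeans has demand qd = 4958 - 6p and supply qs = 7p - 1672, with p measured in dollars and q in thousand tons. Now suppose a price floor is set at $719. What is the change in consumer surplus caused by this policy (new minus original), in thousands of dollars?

In a free market, 4958 - 6p = 7p - 1672 gives the equilibrium p* = 510, q* = 1898.
Because the floor (719) lies above the market-clearing price, it is binding.
At p = 719: qd = 4958 - 6·719 = 644 and qs = 7·719 - 1672 = 3361.
Consumer surplus without the control is ½ · (2479/3 - 510) · 1898 = 900601/3.
With the floor, consumers buy 644 units at 719, so CS = ½ · (2479/3 - 719) · 644 = 103684/3.
Change in consumer surplus = 103684/3 - 900601/3 = -265639.

-265639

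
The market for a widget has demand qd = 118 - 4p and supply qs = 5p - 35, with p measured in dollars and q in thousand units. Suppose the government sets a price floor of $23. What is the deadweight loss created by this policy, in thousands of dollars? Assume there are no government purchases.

129.6

In a free market, 118 - 4p = 5p - 35 gives the equilibrium p* = 17, q* = 50.
The floor of 23 is above the equilibrium price 17, so it binds.
At p = 23: qd = 118 - 4·23 = 26 and qs = 5·23 - 35 = 80.
Quantity traded falls to 26. At q = 26 the demand price is (118 - 26)/4 = 23 and the supply price is (35 + 26)/5 = 12.2.
Deadweight loss = ½ · (23 - 12.2) · (50 - 26) = ½ · 10.8 · 24 = 129.6.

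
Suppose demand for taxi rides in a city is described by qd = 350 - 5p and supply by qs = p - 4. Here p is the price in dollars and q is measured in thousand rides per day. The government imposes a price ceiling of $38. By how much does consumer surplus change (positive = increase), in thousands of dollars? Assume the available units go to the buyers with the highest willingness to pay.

Equilibrium: 350 - 5p = p - 4, so 354 = 6p and p* = 59, q* = 55.
Because the ceiling (38) lies below the market-clearing price, it is binding.
At p = 38: qd = 350 - 5·38 = 160 and qs = 38 - 4 = 34.
Consumer surplus without the control is ½ · (70 - 59) · 55 = 302.5.
With the ceiling, 34 units are sold at 38 (assume they go to the highest-value buyers). The demand price at q = 34 is 63.2, so CS = ½ · [(70 - 38) + (63.2 - 38)] · 34 = 972.4.
Change in consumer surplus = 972.4 - 302.5 = 669.9.

669.9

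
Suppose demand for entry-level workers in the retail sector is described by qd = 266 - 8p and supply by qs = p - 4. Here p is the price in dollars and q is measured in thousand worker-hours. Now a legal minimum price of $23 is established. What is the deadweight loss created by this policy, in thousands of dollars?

Equilibrium: 266 - 8p = p - 4, so 270 = 9p and p* = 30, q* = 26.
The floor of 23 is below the equilibrium price 30, so it is not binding; the market clears at p* = 30, q* = 26.
Since the control does not bind, no trades are prevented and deadweight loss is zero.

0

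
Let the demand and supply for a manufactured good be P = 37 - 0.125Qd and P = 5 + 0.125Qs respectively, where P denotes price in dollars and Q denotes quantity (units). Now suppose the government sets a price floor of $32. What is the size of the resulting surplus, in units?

176

Rearranging demand gives Qd = 296 - 8P; rearranging supply gives Qs = 8P - 40. In a free market, 296 - 8P = 8P - 40 gives the equilibrium P* = 21, Q* = 128.
The floor of 32 is above the equilibrium price 21, so it binds.
At P = 32: Qd = 296 - 8·32 = 40 and Qs = 8·32 - 40 = 216.
Surplus = Qs - Qd = 216 - 40 = 176.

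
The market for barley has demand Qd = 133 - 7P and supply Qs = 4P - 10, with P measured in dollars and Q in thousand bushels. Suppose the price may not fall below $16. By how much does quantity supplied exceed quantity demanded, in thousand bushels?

Without the control the market clears where 133 - 7P = 4P - 10, i.e. P* = 13 and Q* = 42.
The floor of 16 is above the equilibrium price 13, so it binds.
At P = 16: Qd = 133 - 7·16 = 21 and Qs = 4·16 - 10 = 54.
Surplus = Qs - Qd = 54 - 21 = 33.

33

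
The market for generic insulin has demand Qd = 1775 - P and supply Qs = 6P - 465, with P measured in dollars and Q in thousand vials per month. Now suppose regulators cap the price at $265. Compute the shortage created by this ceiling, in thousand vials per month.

Equilibrium: 1775 - P = 6P - 465, so 2240 = 7P and P* = 320, Q* = 1455.
Because the ceiling (265) lies below the market-clearing price, it is binding.
At P = 265: Qd = 1775 - 265 = 1510 and Qs = 6·265 - 465 = 1125.
Shortage = Qd - Qs = 1510 - 1125 = 385.

385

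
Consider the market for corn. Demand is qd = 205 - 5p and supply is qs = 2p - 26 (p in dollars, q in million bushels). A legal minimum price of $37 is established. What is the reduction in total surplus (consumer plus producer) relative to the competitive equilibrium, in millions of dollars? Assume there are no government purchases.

In a free market, 205 - 5p = 2p - 26 gives the equilibrium p* = 33, q* = 40.
Since 37 > 33, the floor is binding.
At p = 37: qd = 205 - 5·37 = 20 and qs = 2·37 - 26 = 48.
Quantity traded falls to 20. At q = 20 the demand price is (205 - 20)/5 = 37 and the supply price is (26 + 20)/2 = 23.
Deadweight loss = ½ · (37 - 23) · (40 - 20) = ½ · 14 · 20 = 140.

140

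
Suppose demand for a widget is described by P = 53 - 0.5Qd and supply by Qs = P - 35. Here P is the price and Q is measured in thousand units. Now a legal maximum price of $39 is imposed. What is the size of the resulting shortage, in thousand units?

24

Rearranging demand gives Qd = 106 - 2P. In a free market, 106 - 2P = P - 35 gives the equilibrium P* = 47, Q* = 12.
The ceiling of 39 is below the equilibrium price 47, so it binds.
At P = 39: Qd = 106 - 2·39 = 28 and Qs = 39 - 35 = 4.
Shortage = Qd - Qs = 28 - 4 = 24.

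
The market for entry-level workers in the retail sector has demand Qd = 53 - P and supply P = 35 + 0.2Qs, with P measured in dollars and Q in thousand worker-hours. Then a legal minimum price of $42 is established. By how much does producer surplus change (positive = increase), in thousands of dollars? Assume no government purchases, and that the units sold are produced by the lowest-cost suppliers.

42.4

Rearranging supply gives Qs = 5P - 175. Setting quantity demanded equal to quantity supplied, 53 - P = 5P - 175, gives P* = 38 and Q* = 15.
The floor of 42 is above the equilibrium price 38, so it binds.
At P = 42: Qd = 53 - 42 = 11 and Qs = 5·42 - 175 = 35.
Producer surplus without the control is ½ · (38 - 35) · 15 = 22.5.
With the floor, 11 units are sold at 42. The supply price at Q = 11 is 37.2, so PS = ½ · [(42 - 35) + (42 - 37.2)] · 11 = 64.9.
Change in producer surplus = 64.9 - 22.5 = 42.4.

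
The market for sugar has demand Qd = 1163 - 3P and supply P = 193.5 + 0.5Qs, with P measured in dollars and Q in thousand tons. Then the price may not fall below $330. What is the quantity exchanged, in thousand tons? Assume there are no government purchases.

173

Rearranging supply gives Qs = 2P - 387. Equilibrium: 1163 - 3P = 2P - 387, so 1550 = 5P and P* = 310, Q* = 233.
Since 330 > 310, the floor is binding.
At P = 330: Qd = 1163 - 3·330 = 173 and Qs = 2·330 - 387 = 273.
The quantity actually transacted is the short side, demand: 173.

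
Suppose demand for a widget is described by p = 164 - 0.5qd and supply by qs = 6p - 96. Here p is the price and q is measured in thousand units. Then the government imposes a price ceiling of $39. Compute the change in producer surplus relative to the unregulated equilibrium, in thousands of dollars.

-2520

Rearranging demand gives qd = 328 - 2p. Setting quantity demanded equal to quantity supplied, 328 - 2p = 6p - 96, gives p* = 53 and q* = 222.
The ceiling of 39 is below the equilibrium price 53, so it binds.
At p = 39: qd = 328 - 2·39 = 250 and qs = 6·39 - 96 = 138.
Producer surplus without the control is ½ · (53 - 16) · 222 = 4107.
With the ceiling, producers sell 138 units at 39, so PS = ½ · (39 - 16) · 138 = 1587.
Change in producer surplus = 1587 - 4107 = -2520.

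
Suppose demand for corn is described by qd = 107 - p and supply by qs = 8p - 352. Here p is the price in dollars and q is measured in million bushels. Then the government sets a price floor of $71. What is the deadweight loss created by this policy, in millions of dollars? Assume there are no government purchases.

225

Setting quantity demanded equal to quantity supplied, 107 - p = 8p - 352, gives p* = 51 and q* = 56.
Because the floor (71) lies above the market-clearing price, it is binding.
At p = 71: qd = 107 - 71 = 36 and qs = 8·71 - 352 = 216.
Quantity traded falls to 36. At q = 36 the demand price is 107 - 36 = 71 and the supply price is (352 + 36)/8 = 48.5.
Deadweight loss = ½ · (71 - 48.5) · (56 - 36) = ½ · 22.5 · 20 = 225.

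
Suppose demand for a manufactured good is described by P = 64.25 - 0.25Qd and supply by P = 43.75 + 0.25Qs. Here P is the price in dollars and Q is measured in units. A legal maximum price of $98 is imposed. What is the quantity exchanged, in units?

41

Rearranging demand gives Qd = 257 - 4P; rearranging supply gives Qs = 4P - 175. Without the control the market clears where 257 - 4P = 4P - 175, i.e. P* = 54 and Q* = 41.
Since 98 is above P* = 54, the ceiling does not bind and the free-market outcome prevails.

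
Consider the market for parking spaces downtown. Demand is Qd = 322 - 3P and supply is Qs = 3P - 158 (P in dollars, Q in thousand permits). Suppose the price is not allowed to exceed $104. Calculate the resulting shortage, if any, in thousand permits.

Without the control the market clears where 322 - 3P = 3P - 158, i.e. P* = 80 and Q* = 82.
The ceiling of 104 is above the equilibrium price 80, so it is not binding; the market clears at P* = 80, Q* = 82.
Since the control does not bind, there is no shortage.

0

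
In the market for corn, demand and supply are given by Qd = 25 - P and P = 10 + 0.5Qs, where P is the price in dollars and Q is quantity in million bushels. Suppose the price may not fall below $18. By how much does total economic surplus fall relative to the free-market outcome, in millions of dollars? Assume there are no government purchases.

6.75

Rearranging supply gives Qs = 2P - 20. Setting quantity demanded equal to quantity supplied, 25 - P = 2P - 20, gives P* = 15 and Q* = 10.
Since 18 > 15, the floor is binding.
At P = 18: Qd = 25 - 18 = 7 and Qs = 2·18 - 20 = 16.
Quantity traded falls to 7. At Q = 7 the demand price is 25 - 7 = 18 and the supply price is (20 + 7)/2 = 13.5.
Deadweight loss = ½ · (18 - 13.5) · (10 - 7) = ½ · 4.5 · 3 = 6.75.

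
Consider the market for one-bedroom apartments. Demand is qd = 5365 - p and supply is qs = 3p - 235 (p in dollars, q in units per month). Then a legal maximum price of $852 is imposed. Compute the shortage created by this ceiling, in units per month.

2192

Equilibrium: 5365 - p = 3p - 235, so 5600 = 4p and p* = 1400, q* = 3965.
Since 852 < 1400, the ceiling is binding.
At p = 852: qd = 5365 - 852 = 4513 and qs = 3·852 - 235 = 2321.
Shortage = qd - qs = 4513 - 2321 = 2192.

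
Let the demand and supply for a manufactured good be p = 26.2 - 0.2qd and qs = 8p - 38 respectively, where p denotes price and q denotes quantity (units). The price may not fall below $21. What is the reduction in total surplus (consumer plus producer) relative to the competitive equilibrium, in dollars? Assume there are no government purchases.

Rearranging demand gives qd = 131 - 5p. Setting quantity demanded equal to quantity supplied, 131 - 5p = 8p - 38, gives p* = 13 and q* = 66.
Since 21 > 13, the floor is binding.
At p = 21: qd = 131 - 5·21 = 26 and qs = 8·21 - 38 = 130.
Quantity traded falls to 26. At q = 26 the demand price is (131 - 26)/5 = 21 and the supply price is (38 + 26)/8 = 8.
Deadweight loss = ½ · (21 - 8) · (66 - 26) = ½ · 13 · 40 = 260.

260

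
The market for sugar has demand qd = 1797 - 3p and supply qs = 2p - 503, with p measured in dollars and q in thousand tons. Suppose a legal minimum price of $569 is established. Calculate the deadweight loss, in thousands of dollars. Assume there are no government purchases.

44553.75

Setting quantity demanded equal to quantity supplied, 1797 - 3p = 2p - 503, gives p* = 460 and q* = 417.
Since 569 > 460, the floor is binding.
At p = 569: qd = 1797 - 3·569 = 90 and qs = 2·569 - 503 = 635.
Quantity traded falls to 90. At q = 90 the demand price is (1797 - 90)/3 = 569 and the supply price is (503 + 90)/2 = 296.5.
Deadweight loss = ½ · (569 - 296.5) · (417 - 90) = ½ · 272.5 · 327 = 44553.75.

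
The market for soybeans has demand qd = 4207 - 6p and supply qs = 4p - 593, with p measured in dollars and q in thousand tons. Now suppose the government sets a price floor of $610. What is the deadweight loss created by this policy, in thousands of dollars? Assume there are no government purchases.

Setting quantity demanded equal to quantity supplied, 4207 - 6p = 4p - 593, gives p* = 480 and q* = 1327.
Because the floor (610) lies above the market-clearing price, it is binding.
At p = 610: qd = 4207 - 6·610 = 547 and qs = 4·610 - 593 = 1847.
Quantity traded falls to 547. At q = 547 the demand price is (4207 - 547)/6 = 610 and the supply price is (593 + 547)/4 = 285.
Deadweight loss = ½ · (610 - 285) · (1327 - 547) = ½ · 325 · 780 = 126750.

126750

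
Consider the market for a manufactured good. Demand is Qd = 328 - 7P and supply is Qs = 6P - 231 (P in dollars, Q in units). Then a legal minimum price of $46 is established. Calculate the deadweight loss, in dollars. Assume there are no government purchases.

Setting quantity demanded equal to quantity supplied, 328 - 7P = 6P - 231, gives P* = 43 and Q* = 27.
Since 46 > 43, the floor is binding.
At P = 46: Qd = 328 - 7·46 = 6 and Qs = 6·46 - 231 = 45.
Quantity traded falls to 6. At Q = 6 the demand price is (328 - 6)/7 = 46 and the supply price is (231 + 6)/6 = 39.5.
Deadweight loss = ½ · (46 - 39.5) · (27 - 6) = ½ · 6.5 · 21 = 68.25.

68.25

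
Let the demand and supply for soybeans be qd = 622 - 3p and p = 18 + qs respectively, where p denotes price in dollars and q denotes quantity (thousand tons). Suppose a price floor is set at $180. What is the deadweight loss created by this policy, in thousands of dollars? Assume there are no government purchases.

2400

Rearranging supply gives qs = p - 18. Without the control the market clears where 622 - 3p = p - 18, i.e. p* = 160 and q* = 142.
Because the floor (180) lies above the market-clearing price, it is binding.
At p = 180: qd = 622 - 3·180 = 82 and qs = 180 - 18 = 162.
Quantity traded falls to 82. At q = 82 the demand price is (622 - 82)/3 = 180 and the supply price is 18 + 82 = 100.
Deadweight loss = ½ · (180 - 100) · (142 - 82) = ½ · 80 · 60 = 2400.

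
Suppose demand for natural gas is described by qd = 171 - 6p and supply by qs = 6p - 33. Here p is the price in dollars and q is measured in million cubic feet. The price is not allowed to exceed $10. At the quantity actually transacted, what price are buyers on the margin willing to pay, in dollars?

Setting quantity demanded equal to quantity supplied, 171 - 6p = 6p - 33, gives p* = 17 and q* = 69.
Since 10 < 17, the ceiling is binding.
At p = 10: qd = 171 - 6·10 = 111 and qs = 6·10 - 33 = 27.
Only 27 units reach the market. On the demand curve, the marginal buyer's willingness to pay at q = 27 is (171 - 27)/6 = 24.

24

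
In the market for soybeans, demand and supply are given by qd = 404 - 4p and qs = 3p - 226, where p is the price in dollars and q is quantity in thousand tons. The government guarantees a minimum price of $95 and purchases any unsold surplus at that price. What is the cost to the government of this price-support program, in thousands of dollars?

Equilibrium: 404 - 4p = 3p - 226, so 630 = 7p and p* = 90, q* = 44.
Since 95 > 90, the floor is binding.
At p = 95: qd = 404 - 4·95 = 24 and qs = 3·95 - 226 = 59.
Surplus = qs - qd = 35.
Government expenditure = surplus × support price = 35 × 95 = 3325.

3325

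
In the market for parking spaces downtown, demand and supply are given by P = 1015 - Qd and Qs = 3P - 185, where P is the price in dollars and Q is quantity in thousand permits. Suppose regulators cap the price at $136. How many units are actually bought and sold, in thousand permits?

Rearranging demand gives Qd = 1015 - P. In a free market, 1015 - P = 3P - 185 gives the equilibrium P* = 300, Q* = 715.
The ceiling of 136 is below the equilibrium price 300, so it binds.
At P = 136: Qd = 1015 - 136 = 879 and Qs = 3·136 - 185 = 223.
The quantity actually transacted is the short side, supply: 223.

223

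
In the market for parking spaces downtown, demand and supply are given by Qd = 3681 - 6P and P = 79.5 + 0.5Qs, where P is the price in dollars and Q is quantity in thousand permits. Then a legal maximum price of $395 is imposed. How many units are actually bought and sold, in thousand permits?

631

Rearranging supply gives Qs = 2P - 159. Equilibrium: 3681 - 6P = 2P - 159, so 3840 = 8P and P* = 480, Q* = 801.
Since 395 < 480, the ceiling is binding.
At P = 395: Qd = 3681 - 6·395 = 1311 and Qs = 2·395 - 159 = 631.
The quantity actually transacted is the short side, supply: 631.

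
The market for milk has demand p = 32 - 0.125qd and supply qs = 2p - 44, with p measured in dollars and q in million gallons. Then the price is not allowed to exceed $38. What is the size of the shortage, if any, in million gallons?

0

Rearranging demand gives qd = 256 - 8p. Equilibrium: 256 - 8p = 2p - 44, so 300 = 10p and p* = 30, q* = 16.
Since 38 is above p* = 30, the ceiling does not bind and the free-market outcome prevails.
Since the control does not bind, there is no shortage.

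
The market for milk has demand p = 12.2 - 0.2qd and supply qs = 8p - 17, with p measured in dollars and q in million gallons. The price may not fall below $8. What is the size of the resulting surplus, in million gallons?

26

Rearranging demand gives qd = 61 - 5p. In a free market, 61 - 5p = 8p - 17 gives the equilibrium p* = 6, q* = 31.
The floor of 8 is above the equilibrium price 6, so it binds.
At p = 8: qd = 61 - 5·8 = 21 and qs = 8·8 - 17 = 47.
Surplus = qs - qd = 47 - 21 = 26.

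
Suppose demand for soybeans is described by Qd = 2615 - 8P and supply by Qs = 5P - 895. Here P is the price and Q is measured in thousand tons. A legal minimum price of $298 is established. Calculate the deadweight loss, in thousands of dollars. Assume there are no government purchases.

8153.6

In a free market, 2615 - 8P = 5P - 895 gives the equilibrium P* = 270, Q* = 455.
Since 298 > 270, the floor is binding.
At P = 298: Qd = 2615 - 8·298 = 231 and Qs = 5·298 - 895 = 595.
Quantity traded falls to 231. At Q = 231 the demand price is (2615 - 231)/8 = 298 and the supply price is (895 + 231)/5 = 225.2.
Deadweight loss = ½ · (298 - 225.2) · (455 - 231) = ½ · 72.8 · 224 = 8153.6.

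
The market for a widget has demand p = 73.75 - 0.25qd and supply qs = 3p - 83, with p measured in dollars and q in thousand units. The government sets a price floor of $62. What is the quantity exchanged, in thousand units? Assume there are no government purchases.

47

Rearranging demand gives qd = 295 - 4p. Equilibrium: 295 - 4p = 3p - 83, so 378 = 7p and p* = 54, q* = 79.
Since 62 > 54, the floor is binding.
At p = 62: qd = 295 - 4·62 = 47 and qs = 3·62 - 83 = 103.
The quantity actually transacted is the short side, demand: 47.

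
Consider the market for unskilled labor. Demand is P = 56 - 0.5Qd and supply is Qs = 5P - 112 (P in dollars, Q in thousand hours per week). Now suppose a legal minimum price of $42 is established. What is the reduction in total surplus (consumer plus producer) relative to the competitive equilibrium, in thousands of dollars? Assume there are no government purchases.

140

Rearranging demand gives Qd = 112 - 2P. Equilibrium: 112 - 2P = 5P - 112, so 224 = 7P and P* = 32, Q* = 48.
Because the floor (42) lies above the market-clearing price, it is binding.
At P = 42: Qd = 112 - 2·42 = 28 and Qs = 5·42 - 112 = 98.
Quantity traded falls to 28. At Q = 28 the demand price is (112 - 28)/2 = 42 and the supply price is (112 + 28)/5 = 28.
Deadweight loss = ½ · (42 - 28) · (48 - 28) = ½ · 14 · 20 = 140.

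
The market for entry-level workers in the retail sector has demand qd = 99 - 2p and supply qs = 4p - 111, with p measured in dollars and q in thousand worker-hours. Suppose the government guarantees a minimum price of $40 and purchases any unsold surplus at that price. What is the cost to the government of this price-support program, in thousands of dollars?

Equilibrium: 99 - 2p = 4p - 111, so 210 = 6p and p* = 35, q* = 29.
Because the floor (40) lies above the market-clearing price, it is binding.
At p = 40: qd = 99 - 2·40 = 19 and qs = 4·40 - 111 = 49.
Surplus = qs - qd = 30.
Government expenditure = surplus × support price = 30 × 40 = 1200.

1200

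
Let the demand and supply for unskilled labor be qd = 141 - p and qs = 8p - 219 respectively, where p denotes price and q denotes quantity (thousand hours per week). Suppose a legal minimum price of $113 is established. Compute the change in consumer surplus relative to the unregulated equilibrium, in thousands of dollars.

In a free market, 141 - p = 8p - 219 gives the equilibrium p* = 40, q* = 101.
Because the floor (113) lies above the market-clearing price, it is binding.
At p = 113: qd = 141 - 113 = 28 and qs = 8·113 - 219 = 685.
Consumer surplus without the control is ½ · (141 - 40) · 101 = 5100.5.
With the floor, consumers buy 28 units at 113, so CS = ½ · (141 - 113) · 28 = 392.
Change in consumer surplus = 392 - 5100.5 = -4708.5.

-4708.5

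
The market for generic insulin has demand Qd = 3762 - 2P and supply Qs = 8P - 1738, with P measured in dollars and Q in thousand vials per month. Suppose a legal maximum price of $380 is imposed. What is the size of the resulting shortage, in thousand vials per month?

1700

Without the control the market clears where 3762 - 2P = 8P - 1738, i.e. P* = 550 and Q* = 2662.
Since 380 < 550, the ceiling is binding.
At P = 380: Qd = 3762 - 2·380 = 3002 and Qs = 8·380 - 1738 = 1302.
Shortage = Qd - Qs = 3002 - 1302 = 1700.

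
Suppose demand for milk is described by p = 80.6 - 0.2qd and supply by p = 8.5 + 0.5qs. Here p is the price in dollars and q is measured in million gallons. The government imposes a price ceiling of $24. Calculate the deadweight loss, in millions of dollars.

1814.4

Rearranging demand gives qd = 403 - 5p; rearranging supply gives qs = 2p - 17. In a free market, 403 - 5p = 2p - 17 gives the equilibrium p* = 60, q* = 103.
Since 24 < 60, the ceiling is binding.
At p = 24: qd = 403 - 5·24 = 283 and qs = 2·24 - 17 = 31.
Quantity traded falls to 31. At q = 31 the demand price is (403 - 31)/5 = 74.4 and the supply price is (17 + 31)/2 = 24.
Deadweight loss = ½ · (74.4 - 24) · (103 - 31) = ½ · 50.4 · 72 = 1814.4.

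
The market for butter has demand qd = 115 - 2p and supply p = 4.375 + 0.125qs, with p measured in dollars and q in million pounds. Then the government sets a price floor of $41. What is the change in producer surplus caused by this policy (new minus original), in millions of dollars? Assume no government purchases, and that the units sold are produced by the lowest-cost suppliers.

689

Rearranging supply gives qs = 8p - 35. Without the control the market clears where 115 - 2p = 8p - 35, i.e. p* = 15 and q* = 85.
The floor of 41 is above the equilibrium price 15, so it binds.
At p = 41: qd = 115 - 2·41 = 33 and qs = 8·41 - 35 = 293.
Producer surplus without the control is ½ · (15 - 4.375) · 85 = 451.5625.
With the floor, 33 units are sold at 41. The supply price at q = 33 is 8.5, so PS = ½ · [(41 - 4.375) + (41 - 8.5)] · 33 = 1140.5625.
Change in producer surplus = 1140.5625 - 451.5625 = 689.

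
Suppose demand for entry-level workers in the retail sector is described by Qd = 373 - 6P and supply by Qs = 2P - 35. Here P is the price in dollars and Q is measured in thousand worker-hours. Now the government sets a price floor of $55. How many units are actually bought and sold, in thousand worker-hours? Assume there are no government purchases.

Equilibrium: 373 - 6P = 2P - 35, so 408 = 8P and P* = 51, Q* = 67.
Because the floor (55) lies above the market-clearing price, it is binding.
At P = 55: Qd = 373 - 6·55 = 43 and Qs = 2·55 - 35 = 75.
The quantity actually transacted is the short side, demand: 43.

43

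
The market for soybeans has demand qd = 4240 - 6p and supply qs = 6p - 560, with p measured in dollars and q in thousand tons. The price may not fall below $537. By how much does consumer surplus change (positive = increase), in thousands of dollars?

-195773

Setting quantity demanded equal to quantity supplied, 4240 - 6p = 6p - 560, gives p* = 400 and q* = 1840.
Because the floor (537) lies above the market-clearing price, it is binding.
At p = 537: qd = 4240 - 6·537 = 1018 and qs = 6·537 - 560 = 2662.
Consumer surplus without the control is ½ · (2120/3 - 400) · 1840 = 846400/3.
With the floor, consumers buy 1018 units at 537, so CS = ½ · (2120/3 - 537) · 1018 = 259081/3.
Change in consumer surplus = 259081/3 - 846400/3 = -195773.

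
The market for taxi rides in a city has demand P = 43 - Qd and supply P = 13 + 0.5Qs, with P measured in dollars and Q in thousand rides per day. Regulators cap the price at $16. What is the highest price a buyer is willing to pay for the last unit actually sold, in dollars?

37

Rearranging demand gives Qd = 43 - P; rearranging supply gives Qs = 2P - 26. Equilibrium: 43 - P = 2P - 26, so 69 = 3P and P* = 23, Q* = 20.
Because the ceiling (16) lies below the market-clearing price, it is binding.
At P = 16: Qd = 43 - 16 = 27 and Qs = 2·16 - 26 = 6.
Only 6 units reach the market. On the demand curve, the marginal buyer's willingness to pay at Q = 6 is (43 - 6) = 37.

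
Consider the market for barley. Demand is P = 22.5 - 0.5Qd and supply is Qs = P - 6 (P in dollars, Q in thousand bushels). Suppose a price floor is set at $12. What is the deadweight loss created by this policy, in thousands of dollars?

0

Rearranging demand gives Qd = 45 - 2P. Without the control the market clears where 45 - 2P = P - 6, i.e. P* = 17 and Q* = 11.
Since 12 is below P* = 17, the floor does not bind and the free-market outcome prevails.
Since the control does not bind, no trades are prevented and deadweight loss is zero.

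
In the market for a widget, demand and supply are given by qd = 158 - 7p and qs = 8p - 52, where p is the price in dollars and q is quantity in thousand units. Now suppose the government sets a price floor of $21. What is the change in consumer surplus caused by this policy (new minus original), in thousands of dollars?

-248.5

Equilibrium: 158 - 7p = 8p - 52, so 210 = 15p and p* = 14, q* = 60.
Since 21 > 14, the floor is binding.
At p = 21: qd = 158 - 7·21 = 11 and qs = 8·21 - 52 = 116.
Consumer surplus without the control is ½ · (158/7 - 14) · 60 = 1800/7.
With the floor, consumers buy 11 units at 21, so CS = ½ · (158/7 - 21) · 11 = 121/14.
Change in consumer surplus = 121/14 - 1800/7 = -248.5.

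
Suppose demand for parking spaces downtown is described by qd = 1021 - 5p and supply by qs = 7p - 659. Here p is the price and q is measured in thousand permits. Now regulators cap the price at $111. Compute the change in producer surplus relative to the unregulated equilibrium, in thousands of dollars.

In a free market, 1021 - 5p = 7p - 659 gives the equilibrium p* = 140, q* = 321.
Because the ceiling (111) lies below the market-clearing price, it is binding.
At p = 111: qd = 1021 - 5·111 = 466 and qs = 7·111 - 659 = 118.
Producer surplus without the control is ½ · (140 - 659/7) · 321 = 103041/14.
With the ceiling, producers sell 118 units at 111, so PS = ½ · (111 - 659/7) · 118 = 6962/7.
Change in producer surplus = 6962/7 - 103041/14 = -6365.5.

-6365.5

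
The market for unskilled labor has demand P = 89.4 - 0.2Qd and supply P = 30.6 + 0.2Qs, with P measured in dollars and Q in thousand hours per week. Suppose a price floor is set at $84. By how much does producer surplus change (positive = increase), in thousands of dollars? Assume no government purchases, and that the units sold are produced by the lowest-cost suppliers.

-792

Rearranging demand gives Qd = 447 - 5P; rearranging supply gives Qs = 5P - 153. Setting quantity demanded equal to quantity supplied, 447 - 5P = 5P - 153, gives P* = 60 and Q* = 147.
Since 84 > 60, the floor is binding.
At P = 84: Qd = 447 - 5·84 = 27 and Qs = 5·84 - 153 = 267.
Producer surplus without the control is ½ · (60 - 30.6) · 147 = 2160.9.
With the floor, 27 units are sold at 84. The supply price at Q = 27 is 36, so PS = ½ · [(84 - 30.6) + (84 - 36)] · 27 = 1368.9.
Change in producer surplus = 1368.9 - 2160.9 = -792.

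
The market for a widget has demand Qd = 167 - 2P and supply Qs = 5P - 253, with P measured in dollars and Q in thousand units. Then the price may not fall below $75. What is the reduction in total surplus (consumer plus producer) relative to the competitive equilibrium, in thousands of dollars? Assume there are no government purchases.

315

Without the control the market clears where 167 - 2P = 5P - 253, i.e. P* = 60 and Q* = 47.
Because the floor (75) lies above the market-clearing price, it is binding.
At P = 75: Qd = 167 - 2·75 = 17 and Qs = 5·75 - 253 = 122.
Quantity traded falls to 17. At Q = 17 the demand price is (167 - 17)/2 = 75 and the supply price is (253 + 17)/5 = 54.
Deadweight loss = ½ · (75 - 54) · (47 - 17) = ½ · 21 · 30 = 315.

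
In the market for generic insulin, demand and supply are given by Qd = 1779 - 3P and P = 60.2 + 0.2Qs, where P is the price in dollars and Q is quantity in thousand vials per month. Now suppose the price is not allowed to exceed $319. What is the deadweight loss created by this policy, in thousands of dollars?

0

Rearranging supply gives Qs = 5P - 301. Without the control the market clears where 1779 - 3P = 5P - 301, i.e. P* = 260 and Q* = 999.
Since 319 is above P* = 260, the ceiling does not bind and the free-market outcome prevails.
Since the control does not bind, no trades are prevented and deadweight loss is zero.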